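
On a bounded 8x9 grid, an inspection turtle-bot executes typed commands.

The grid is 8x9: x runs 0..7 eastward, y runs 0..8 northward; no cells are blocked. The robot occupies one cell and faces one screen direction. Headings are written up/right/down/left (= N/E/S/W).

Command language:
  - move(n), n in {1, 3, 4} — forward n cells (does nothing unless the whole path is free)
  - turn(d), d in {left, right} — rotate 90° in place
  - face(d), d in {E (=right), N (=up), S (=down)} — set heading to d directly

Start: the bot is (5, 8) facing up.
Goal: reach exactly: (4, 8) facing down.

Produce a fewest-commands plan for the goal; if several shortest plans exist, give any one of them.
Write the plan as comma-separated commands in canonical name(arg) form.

start: (5, 8) facing up
1. turn(left) → (5, 8) facing left
2. move(1) → (4, 8) facing left
3. face(S) → (4, 8) facing down
nothing shorter than 3 reaches the goal.

turn(left), move(1), face(S)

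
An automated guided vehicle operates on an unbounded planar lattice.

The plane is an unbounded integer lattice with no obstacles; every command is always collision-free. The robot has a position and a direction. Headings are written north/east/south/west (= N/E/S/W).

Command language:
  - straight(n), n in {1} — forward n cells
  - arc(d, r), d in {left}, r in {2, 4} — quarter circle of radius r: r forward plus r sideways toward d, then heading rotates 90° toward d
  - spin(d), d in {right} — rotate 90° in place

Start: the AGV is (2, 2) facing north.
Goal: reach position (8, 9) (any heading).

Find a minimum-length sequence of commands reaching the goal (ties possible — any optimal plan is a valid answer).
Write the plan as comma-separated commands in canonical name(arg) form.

from: (2, 2) facing north
1. spin(right) → (2, 2) facing east
2. arc(left, 4) → (6, 6) facing north
3. spin(right) → (6, 6) facing east
4. arc(left, 2) → (8, 8) facing north
5. straight(1) → (8, 9) facing north
shorter routes all fall short; 5 is best.

spin(right), arc(left, 4), spin(right), arc(left, 2), straight(1)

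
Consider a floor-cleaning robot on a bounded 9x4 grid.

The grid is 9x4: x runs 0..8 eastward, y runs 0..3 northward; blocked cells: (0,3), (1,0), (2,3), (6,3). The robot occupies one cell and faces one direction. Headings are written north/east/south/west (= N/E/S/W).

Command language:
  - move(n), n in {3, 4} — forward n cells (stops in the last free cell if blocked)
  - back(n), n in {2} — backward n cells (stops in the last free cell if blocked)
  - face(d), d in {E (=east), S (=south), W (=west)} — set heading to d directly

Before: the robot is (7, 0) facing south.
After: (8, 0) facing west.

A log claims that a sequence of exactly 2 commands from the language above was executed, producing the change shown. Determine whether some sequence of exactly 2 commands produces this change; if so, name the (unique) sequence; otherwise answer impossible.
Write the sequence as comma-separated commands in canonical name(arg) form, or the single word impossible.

key: position moved to (8,0) AND the heading swung to W — translation plus rotation needed
initial: (7, 0) facing south
step 1 (face(W)): (7, 0) facing west
step 2 (back(2)): (8, 0) facing west
no other 2-command option fits: unique.

face(W), back(2)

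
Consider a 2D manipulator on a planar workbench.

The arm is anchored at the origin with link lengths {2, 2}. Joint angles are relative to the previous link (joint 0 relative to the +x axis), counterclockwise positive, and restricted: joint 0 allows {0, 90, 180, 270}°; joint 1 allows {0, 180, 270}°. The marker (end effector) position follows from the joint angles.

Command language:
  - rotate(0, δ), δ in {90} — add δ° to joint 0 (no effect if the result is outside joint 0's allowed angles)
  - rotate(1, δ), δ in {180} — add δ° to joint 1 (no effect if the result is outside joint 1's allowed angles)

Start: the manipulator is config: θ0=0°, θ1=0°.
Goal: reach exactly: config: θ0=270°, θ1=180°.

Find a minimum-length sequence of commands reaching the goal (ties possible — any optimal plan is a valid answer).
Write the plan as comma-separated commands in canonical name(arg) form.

t0: config: θ0=0°, θ1=0°
t=1 rotate(1, 180) ⇒ config: θ0=0°, θ1=180°
t=2 rotate(0, 90) ⇒ config: θ0=90°, θ1=180°
t=3 rotate(0, 90) ⇒ config: θ0=180°, θ1=180°
t=4 rotate(0, 90) ⇒ config: θ0=270°, θ1=180°
minimal: 4 command(s), checked below 4.

rotate(1, 180), rotate(0, 90), rotate(0, 90), rotate(0, 90)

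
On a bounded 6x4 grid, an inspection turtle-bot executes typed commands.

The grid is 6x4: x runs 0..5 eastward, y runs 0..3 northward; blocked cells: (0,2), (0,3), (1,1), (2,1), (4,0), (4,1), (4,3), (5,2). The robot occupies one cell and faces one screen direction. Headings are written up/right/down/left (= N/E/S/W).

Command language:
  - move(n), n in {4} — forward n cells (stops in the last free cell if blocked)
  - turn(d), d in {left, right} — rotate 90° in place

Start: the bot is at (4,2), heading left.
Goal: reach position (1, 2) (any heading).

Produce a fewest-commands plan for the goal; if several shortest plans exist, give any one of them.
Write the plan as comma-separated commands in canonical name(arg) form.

move(4)

begin: at (4,2), heading left
step 1 (move(4)): at (1,2), heading left
shorter routes all fall short; 1 is best.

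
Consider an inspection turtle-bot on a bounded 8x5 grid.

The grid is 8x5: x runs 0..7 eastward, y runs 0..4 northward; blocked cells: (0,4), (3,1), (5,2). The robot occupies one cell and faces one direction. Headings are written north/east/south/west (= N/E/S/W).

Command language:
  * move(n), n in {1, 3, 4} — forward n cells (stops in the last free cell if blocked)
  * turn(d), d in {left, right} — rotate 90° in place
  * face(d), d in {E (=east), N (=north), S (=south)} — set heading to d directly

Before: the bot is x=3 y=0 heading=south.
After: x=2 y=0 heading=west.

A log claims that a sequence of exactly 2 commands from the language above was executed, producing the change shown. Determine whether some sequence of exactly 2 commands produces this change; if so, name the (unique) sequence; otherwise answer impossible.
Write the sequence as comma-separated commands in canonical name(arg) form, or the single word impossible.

turn(right), move(1)

key: position moved to (2,0) AND the heading swung to W — translation plus rotation needed
begin: x=3 y=0 heading=south
[1] after turn(right): x=3 y=0 heading=west
[2] after move(1): x=2 y=0 heading=west
uniquely the one of 64 2-step routes that fits.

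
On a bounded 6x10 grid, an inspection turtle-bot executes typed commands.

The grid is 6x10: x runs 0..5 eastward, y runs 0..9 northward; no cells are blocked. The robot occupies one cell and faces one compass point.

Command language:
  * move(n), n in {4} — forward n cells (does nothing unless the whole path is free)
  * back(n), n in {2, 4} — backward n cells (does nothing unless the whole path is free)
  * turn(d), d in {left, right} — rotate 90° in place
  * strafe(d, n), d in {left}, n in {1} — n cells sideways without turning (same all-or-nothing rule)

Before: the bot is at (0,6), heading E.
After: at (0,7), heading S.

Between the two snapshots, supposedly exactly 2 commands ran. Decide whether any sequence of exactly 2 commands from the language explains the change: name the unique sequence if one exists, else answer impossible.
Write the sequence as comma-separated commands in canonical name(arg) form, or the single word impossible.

strafe(left, 1), turn(right)

key: order matters: swapping strafe(left, 1) and turn(right) lands elsewhere
begin: at (0,6), heading E
1. strafe(left, 1) → at (0,7), heading E
2. turn(right) → at (0,7), heading S
uniquely the one of 36 2-step routes that fits.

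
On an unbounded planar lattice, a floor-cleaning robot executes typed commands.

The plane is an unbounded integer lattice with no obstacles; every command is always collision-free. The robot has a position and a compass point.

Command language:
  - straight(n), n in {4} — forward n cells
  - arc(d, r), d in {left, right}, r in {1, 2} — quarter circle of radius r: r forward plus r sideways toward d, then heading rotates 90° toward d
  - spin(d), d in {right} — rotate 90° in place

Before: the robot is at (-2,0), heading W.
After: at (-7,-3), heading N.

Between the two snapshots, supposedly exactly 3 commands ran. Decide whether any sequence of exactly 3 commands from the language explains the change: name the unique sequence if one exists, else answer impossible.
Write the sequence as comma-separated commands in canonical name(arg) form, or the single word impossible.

arc(left, 2), arc(right, 2), arc(right, 1)

key: running arc(right, 1) before arc(left, 2) would end elsewhere — order is forced
begin: at (-2,0), heading W
1. arc(left, 2) → at (-4,-2), heading S
2. arc(right, 2) → at (-6,-4), heading W
3. arc(right, 1) → at (-7,-3), heading N
no rival 3-sequence matches.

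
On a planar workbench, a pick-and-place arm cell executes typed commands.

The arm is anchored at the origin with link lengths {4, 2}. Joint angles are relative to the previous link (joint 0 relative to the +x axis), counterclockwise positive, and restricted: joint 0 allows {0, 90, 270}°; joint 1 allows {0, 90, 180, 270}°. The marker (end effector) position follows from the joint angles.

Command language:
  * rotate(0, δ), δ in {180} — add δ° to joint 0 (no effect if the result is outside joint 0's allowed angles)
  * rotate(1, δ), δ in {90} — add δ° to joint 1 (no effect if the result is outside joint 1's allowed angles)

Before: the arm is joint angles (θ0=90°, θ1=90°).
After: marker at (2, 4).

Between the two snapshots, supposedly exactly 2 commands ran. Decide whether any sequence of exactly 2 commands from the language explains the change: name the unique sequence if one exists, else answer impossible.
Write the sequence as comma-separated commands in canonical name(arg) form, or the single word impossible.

initial: joint angles (θ0=90°, θ1=90°)
1. rotate(1, 90) → joint angles (θ0=90°, θ1=180°)
2. rotate(1, 90) → joint angles (θ0=90°, θ1=270°)
all 4 alternatives checked — unique.

rotate(1, 90), rotate(1, 90)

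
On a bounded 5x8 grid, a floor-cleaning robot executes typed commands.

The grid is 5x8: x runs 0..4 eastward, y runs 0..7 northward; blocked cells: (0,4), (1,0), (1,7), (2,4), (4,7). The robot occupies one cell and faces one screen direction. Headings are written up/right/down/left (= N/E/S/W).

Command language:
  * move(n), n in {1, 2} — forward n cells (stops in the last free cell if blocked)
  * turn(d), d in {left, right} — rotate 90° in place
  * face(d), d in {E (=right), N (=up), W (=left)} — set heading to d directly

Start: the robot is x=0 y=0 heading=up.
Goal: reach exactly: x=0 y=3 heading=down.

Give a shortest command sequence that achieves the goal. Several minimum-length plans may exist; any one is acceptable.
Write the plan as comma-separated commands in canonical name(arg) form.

t0: x=0 y=0 heading=up
[1] after move(2): x=0 y=2 heading=up
[2] after move(2): x=0 y=3 heading=up
[3] after turn(left): x=0 y=3 heading=left
[4] after turn(left): x=0 y=3 heading=down
minimal: 4 command(s), checked below 4.

move(2), move(2), turn(left), turn(left)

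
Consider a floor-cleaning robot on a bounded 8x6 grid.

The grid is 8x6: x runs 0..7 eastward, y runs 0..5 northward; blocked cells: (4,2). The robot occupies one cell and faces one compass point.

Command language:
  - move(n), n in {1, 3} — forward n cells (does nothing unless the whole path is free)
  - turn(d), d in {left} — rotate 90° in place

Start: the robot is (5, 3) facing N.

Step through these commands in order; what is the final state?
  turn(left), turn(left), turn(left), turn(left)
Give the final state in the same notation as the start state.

start: (5, 3) facing N
1. turn(left) → (5, 3) facing W
2. turn(left) → (5, 3) facing S
3. turn(left) → (5, 3) facing E
4. turn(left) → (5, 3) facing N

(5, 3) facing N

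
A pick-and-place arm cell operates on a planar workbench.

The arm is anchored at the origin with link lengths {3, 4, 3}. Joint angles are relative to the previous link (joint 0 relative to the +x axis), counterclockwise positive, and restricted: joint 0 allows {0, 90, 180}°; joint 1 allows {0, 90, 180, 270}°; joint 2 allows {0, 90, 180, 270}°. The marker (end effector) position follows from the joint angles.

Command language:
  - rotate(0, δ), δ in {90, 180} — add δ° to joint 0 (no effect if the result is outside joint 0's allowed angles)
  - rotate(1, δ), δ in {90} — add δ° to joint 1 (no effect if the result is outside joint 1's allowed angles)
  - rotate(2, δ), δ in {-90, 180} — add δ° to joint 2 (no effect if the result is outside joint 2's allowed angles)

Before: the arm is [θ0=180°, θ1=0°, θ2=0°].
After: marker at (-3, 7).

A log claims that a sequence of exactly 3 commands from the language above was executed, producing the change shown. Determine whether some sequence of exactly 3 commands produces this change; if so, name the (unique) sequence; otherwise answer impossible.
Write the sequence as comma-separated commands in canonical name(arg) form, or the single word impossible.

rotate(1, 90), rotate(1, 90), rotate(1, 90)

begin: [θ0=180°, θ1=0°, θ2=0°]
step 1 (rotate(1, 90)): [θ0=180°, θ1=90°, θ2=0°]
step 2 (rotate(1, 90)): [θ0=180°, θ1=180°, θ2=0°]
step 3 (rotate(1, 90)): [θ0=180°, θ1=270°, θ2=0°]
all 125 alternatives checked — unique.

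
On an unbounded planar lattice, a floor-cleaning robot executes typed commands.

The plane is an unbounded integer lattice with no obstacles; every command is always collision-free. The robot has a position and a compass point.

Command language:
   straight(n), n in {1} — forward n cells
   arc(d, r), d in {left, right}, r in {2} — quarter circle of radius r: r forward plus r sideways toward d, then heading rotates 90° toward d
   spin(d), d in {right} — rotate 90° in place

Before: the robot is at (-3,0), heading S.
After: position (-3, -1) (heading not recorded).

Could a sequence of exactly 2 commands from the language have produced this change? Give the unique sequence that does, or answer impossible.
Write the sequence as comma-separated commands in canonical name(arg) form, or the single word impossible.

straight(1), spin(right)

key: order matters: swapping straight(1) and spin(right) lands elsewhere
from: at (-3,0), heading S
step 1 (straight(1)): at (-3,-1), heading S
step 2 (spin(right)): at (-3,-1), heading W
no other 2-command option fits: unique.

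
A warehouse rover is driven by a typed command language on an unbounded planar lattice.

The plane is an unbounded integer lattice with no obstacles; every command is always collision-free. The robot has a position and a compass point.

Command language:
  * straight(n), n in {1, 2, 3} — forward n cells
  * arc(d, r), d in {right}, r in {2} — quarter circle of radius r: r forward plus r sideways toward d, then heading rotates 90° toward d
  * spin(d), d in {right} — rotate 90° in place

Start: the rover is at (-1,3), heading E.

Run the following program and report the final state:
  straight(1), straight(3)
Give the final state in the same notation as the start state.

at (3,3), heading E

begin: at (-1,3), heading E
1. straight(1) → at (0,3), heading E
2. straight(3) → at (3,3), heading E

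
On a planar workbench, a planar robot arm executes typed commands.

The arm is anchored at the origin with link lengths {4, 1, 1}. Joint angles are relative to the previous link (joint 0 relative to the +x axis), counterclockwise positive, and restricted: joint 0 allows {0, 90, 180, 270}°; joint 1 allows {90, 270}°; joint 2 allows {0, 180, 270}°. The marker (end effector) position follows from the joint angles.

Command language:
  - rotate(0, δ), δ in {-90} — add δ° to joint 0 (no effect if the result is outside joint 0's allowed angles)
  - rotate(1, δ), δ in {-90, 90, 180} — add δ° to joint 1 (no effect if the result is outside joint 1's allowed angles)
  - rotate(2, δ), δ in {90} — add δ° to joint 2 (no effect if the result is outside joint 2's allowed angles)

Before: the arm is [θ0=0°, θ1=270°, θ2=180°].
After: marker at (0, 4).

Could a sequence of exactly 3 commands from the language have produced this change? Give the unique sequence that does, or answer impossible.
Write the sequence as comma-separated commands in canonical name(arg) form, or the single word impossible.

rotate(0, -90), rotate(0, -90), rotate(0, -90)

initial: [θ0=0°, θ1=270°, θ2=180°]
[1] after rotate(0, -90): [θ0=270°, θ1=270°, θ2=180°]
[2] after rotate(0, -90): [θ0=180°, θ1=270°, θ2=180°]
[3] after rotate(0, -90): [θ0=90°, θ1=270°, θ2=180°]
no rival 3-sequence matches.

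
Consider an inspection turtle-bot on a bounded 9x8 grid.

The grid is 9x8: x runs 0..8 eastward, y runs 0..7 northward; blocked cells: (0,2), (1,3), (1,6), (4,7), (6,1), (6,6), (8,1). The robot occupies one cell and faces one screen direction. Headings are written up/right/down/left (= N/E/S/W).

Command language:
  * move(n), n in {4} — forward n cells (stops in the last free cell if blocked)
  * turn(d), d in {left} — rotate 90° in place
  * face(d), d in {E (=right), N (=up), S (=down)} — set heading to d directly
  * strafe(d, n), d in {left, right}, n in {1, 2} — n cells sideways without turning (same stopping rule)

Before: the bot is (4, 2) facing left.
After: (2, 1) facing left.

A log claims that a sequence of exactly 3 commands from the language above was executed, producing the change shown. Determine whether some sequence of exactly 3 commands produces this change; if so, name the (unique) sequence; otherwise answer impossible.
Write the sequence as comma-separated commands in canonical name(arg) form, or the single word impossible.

key: heading stays W — no command in the sequence turns
start: (4, 2) facing left
step 1 (strafe(right, 1)): (4, 3) facing left
step 2 (move(4)): (2, 3) facing left
step 3 (strafe(left, 2)): (2, 1) facing left
no rival 3-sequence matches.

strafe(right, 1), move(4), strafe(left, 2)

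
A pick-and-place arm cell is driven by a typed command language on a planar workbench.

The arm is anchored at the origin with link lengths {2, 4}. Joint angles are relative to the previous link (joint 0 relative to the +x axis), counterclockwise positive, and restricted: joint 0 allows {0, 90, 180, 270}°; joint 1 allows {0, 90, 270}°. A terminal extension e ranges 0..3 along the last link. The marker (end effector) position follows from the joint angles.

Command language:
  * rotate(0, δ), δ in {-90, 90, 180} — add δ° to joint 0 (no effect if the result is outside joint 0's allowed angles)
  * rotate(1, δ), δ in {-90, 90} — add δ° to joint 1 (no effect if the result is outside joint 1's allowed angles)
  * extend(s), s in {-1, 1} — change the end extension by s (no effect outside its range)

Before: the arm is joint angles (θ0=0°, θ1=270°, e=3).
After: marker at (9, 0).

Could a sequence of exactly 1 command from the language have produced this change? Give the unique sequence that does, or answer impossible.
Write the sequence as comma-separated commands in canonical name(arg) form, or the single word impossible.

rotate(1, 90)

begin: joint angles (θ0=0°, θ1=270°, e=3)
step 1 (rotate(1, 90)): joint angles (θ0=0°, θ1=0°, e=3)
no other 1-command option fits: unique.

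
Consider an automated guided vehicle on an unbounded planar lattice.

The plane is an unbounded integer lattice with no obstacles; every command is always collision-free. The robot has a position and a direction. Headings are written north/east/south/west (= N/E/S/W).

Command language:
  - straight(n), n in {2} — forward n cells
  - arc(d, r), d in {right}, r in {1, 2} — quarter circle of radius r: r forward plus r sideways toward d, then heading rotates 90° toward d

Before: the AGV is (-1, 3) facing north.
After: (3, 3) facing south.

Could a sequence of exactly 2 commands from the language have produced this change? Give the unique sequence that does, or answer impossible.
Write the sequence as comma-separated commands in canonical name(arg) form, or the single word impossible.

key: position moved to (3,3) AND the heading swung to S — translation plus rotation needed
initial: (-1, 3) facing north
step 1 (arc(right, 2)): (1, 5) facing east
step 2 (arc(right, 2)): (3, 3) facing south
no rival 2-sequence matches.

arc(right, 2), arc(right, 2)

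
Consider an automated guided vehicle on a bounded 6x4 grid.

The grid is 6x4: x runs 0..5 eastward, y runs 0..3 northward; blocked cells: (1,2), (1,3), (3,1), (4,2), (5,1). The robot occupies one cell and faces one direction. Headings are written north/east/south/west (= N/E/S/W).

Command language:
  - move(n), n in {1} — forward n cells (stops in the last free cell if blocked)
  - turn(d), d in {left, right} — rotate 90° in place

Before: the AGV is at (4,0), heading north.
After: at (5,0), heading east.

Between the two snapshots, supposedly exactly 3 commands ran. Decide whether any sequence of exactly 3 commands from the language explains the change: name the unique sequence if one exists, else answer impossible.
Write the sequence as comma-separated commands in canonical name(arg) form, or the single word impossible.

turn(right), move(1), move(1)

key: running move(1) before turn(right) would end elsewhere — order is forced
t0: at (4,0), heading north
step 1 (turn(right)): at (4,0), heading east
step 2 (move(1)): at (5,0), heading east
step 3 (move(1)): at (5,0), heading east
all 27 alternatives checked — unique.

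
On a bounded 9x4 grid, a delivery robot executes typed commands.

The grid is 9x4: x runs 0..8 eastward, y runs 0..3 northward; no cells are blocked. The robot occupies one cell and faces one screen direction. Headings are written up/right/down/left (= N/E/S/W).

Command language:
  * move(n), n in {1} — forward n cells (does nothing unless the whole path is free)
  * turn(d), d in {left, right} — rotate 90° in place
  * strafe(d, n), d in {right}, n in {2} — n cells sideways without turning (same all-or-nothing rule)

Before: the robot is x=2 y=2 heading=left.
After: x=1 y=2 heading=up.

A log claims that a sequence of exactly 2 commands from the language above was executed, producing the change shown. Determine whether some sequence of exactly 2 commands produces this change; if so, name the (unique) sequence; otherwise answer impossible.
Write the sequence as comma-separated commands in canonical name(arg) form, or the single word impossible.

key: order matters: swapping move(1) and turn(right) lands elsewhere
start: x=2 y=2 heading=left
step 1 (move(1)): x=1 y=2 heading=left
step 2 (turn(right)): x=1 y=2 heading=up
no rival 2-sequence matches.

move(1), turn(right)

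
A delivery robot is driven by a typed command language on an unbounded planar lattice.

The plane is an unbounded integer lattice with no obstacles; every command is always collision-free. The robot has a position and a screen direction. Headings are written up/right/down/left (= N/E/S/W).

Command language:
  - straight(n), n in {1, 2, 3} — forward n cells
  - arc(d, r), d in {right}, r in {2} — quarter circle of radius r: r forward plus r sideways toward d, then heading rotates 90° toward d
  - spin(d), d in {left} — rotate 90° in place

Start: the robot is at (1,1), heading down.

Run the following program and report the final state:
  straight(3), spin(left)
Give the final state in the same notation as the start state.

start: at (1,1), heading down
[1] after straight(3): at (1,-2), heading down
[2] after spin(left): at (1,-2), heading right

at (1,-2), heading right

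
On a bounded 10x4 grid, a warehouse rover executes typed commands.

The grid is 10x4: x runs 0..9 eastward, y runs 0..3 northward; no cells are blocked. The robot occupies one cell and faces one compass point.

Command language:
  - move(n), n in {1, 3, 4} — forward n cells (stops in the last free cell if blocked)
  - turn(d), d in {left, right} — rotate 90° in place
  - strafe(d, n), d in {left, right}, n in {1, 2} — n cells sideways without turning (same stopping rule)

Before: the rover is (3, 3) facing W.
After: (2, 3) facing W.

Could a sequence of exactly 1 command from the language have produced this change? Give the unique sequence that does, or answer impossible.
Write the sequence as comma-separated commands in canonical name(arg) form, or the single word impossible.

move(1)

key: heading stays W — the single command does not turn
t0: (3, 3) facing W
step 1 (move(1)): (2, 3) facing W
no other 1-command option fits: unique.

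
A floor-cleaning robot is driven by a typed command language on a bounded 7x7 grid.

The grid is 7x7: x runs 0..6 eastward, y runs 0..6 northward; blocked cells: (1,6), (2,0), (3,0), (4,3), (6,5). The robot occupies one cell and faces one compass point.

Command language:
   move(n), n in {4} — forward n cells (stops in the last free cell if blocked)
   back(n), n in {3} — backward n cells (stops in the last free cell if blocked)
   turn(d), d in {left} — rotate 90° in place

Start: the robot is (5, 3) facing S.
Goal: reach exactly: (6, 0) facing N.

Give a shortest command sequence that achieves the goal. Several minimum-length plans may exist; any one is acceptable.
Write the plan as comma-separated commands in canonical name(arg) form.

t0: (5, 3) facing S
t=1 turn(left) ⇒ (5, 3) facing E
t=2 move(4) ⇒ (6, 3) facing E
t=3 turn(left) ⇒ (6, 3) facing N
t=4 back(3) ⇒ (6, 0) facing N
nothing shorter than 4 reaches the goal.

turn(left), move(4), turn(left), back(3)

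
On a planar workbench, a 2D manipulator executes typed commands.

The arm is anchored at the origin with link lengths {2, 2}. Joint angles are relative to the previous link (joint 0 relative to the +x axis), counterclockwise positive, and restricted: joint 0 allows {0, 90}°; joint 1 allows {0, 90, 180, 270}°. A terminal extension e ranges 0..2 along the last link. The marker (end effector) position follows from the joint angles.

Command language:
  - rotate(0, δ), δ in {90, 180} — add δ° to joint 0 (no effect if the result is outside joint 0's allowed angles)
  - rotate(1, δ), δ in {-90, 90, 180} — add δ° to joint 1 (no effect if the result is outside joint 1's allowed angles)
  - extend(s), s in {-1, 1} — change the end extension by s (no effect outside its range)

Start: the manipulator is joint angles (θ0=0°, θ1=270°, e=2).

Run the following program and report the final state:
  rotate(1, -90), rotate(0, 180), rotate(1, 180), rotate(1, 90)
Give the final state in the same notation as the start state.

from: joint angles (θ0=0°, θ1=270°, e=2)
[1] after rotate(1, -90): joint angles (θ0=0°, θ1=180°, e=2)
[2] after rotate(0, 180): joint angles (θ0=0°, θ1=180°, e=2)
[3] after rotate(1, 180): joint angles (θ0=0°, θ1=0°, e=2)
[4] after rotate(1, 90): joint angles (θ0=0°, θ1=90°, e=2)

joint angles (θ0=0°, θ1=90°, e=2)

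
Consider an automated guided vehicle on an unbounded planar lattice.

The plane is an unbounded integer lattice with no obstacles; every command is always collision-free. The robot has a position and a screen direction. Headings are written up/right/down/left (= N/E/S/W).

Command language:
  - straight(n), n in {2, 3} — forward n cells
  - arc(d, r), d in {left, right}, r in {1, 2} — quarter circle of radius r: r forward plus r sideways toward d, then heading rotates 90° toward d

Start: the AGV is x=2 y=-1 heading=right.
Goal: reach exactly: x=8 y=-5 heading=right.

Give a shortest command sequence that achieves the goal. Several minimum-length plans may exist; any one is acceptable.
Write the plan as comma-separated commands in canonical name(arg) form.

start: x=2 y=-1 heading=right
t=1 straight(2) ⇒ x=4 y=-1 heading=right
t=2 arc(right, 2) ⇒ x=6 y=-3 heading=down
t=3 arc(left, 2) ⇒ x=8 y=-5 heading=right
no 2-step plan works, so 3 is optimal.

straight(2), arc(right, 2), arc(left, 2)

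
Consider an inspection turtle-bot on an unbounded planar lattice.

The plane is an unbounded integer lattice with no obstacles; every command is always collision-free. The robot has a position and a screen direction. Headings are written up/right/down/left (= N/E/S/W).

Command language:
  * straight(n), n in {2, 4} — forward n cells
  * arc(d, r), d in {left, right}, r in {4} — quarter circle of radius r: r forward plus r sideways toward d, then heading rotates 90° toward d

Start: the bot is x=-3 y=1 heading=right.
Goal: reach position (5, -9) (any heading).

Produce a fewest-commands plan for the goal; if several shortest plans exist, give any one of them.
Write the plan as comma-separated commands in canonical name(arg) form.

arc(right, 4), straight(2), arc(left, 4)

t0: x=-3 y=1 heading=right
1. arc(right, 4) → x=1 y=-3 heading=down
2. straight(2) → x=1 y=-5 heading=down
3. arc(left, 4) → x=5 y=-9 heading=right
shorter routes all fall short; 3 is best.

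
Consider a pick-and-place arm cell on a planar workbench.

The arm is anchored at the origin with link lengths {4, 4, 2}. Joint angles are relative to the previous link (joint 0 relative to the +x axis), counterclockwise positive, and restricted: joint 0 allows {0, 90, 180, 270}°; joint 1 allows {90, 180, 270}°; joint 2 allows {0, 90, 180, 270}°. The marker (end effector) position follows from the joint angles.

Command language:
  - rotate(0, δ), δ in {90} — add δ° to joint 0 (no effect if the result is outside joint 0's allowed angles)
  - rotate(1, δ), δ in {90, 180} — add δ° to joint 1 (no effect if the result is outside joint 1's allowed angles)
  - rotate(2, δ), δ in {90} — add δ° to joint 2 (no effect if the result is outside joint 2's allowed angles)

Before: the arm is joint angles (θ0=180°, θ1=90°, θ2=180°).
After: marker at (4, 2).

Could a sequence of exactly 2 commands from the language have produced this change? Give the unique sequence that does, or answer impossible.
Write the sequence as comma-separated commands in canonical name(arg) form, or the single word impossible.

initial: joint angles (θ0=180°, θ1=90°, θ2=180°)
t=1 rotate(0, 90) ⇒ joint angles (θ0=270°, θ1=90°, θ2=180°)
t=2 rotate(0, 90) ⇒ joint angles (θ0=0°, θ1=90°, θ2=180°)
no other 2-command option fits: unique.

rotate(0, 90), rotate(0, 90)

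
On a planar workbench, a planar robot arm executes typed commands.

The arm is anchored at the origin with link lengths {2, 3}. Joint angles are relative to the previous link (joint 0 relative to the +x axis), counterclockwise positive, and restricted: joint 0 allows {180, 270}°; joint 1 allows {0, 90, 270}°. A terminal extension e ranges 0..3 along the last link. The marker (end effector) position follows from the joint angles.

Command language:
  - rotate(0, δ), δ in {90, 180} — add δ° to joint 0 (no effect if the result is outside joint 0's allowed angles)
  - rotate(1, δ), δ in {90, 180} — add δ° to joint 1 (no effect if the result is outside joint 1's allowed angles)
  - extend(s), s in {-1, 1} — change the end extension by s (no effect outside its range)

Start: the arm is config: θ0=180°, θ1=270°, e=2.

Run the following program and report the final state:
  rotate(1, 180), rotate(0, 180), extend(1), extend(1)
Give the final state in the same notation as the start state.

config: θ0=180°, θ1=90°, e=3

t0: config: θ0=180°, θ1=270°, e=2
[1] after rotate(1, 180): config: θ0=180°, θ1=90°, e=2
[2] after rotate(0, 180): config: θ0=180°, θ1=90°, e=2
[3] after extend(1): config: θ0=180°, θ1=90°, e=3
[4] after extend(1): config: θ0=180°, θ1=90°, e=3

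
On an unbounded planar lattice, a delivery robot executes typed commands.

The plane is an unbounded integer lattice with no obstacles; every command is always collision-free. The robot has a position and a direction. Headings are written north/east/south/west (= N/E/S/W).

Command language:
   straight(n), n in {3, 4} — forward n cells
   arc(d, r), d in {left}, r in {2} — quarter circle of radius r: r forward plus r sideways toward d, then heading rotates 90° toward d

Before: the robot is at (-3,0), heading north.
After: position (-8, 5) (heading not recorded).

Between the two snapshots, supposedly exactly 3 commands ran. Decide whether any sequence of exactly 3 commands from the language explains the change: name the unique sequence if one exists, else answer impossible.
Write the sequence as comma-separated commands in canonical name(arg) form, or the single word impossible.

initial: at (-3,0), heading north
step 1 (straight(3)): at (-3,3), heading north
step 2 (arc(left, 2)): at (-5,5), heading west
step 3 (straight(3)): at (-8,5), heading west
all 27 alternatives checked — unique.

straight(3), arc(left, 2), straight(3)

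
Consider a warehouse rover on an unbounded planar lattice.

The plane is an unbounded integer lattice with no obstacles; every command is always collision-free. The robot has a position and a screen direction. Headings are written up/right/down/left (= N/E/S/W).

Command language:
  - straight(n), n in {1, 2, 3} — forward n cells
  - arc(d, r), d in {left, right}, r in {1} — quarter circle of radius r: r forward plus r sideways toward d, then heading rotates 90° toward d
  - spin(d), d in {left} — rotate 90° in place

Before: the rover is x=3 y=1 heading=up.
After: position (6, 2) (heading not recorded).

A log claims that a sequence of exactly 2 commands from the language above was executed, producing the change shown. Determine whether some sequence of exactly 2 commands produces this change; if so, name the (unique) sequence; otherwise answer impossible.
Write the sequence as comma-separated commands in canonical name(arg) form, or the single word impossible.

arc(right, 1), straight(2)

key: order matters: swapping arc(right, 1) and straight(2) lands elsewhere
initial: x=3 y=1 heading=up
step 1 (arc(right, 1)): x=4 y=2 heading=right
step 2 (straight(2)): x=6 y=2 heading=right
no other 2-command option fits: unique.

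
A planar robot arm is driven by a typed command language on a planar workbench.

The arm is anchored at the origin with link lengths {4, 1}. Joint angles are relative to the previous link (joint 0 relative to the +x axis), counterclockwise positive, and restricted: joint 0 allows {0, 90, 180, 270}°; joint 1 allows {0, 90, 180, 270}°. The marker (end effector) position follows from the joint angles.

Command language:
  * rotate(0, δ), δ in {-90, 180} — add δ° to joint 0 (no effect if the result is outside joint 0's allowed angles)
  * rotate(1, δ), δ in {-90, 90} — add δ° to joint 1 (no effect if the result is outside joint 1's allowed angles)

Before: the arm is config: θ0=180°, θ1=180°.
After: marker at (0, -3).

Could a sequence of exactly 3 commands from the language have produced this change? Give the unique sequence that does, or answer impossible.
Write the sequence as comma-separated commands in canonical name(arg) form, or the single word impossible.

rotate(0, -90), rotate(0, -90), rotate(0, -90)

start: config: θ0=180°, θ1=180°
1. rotate(0, -90) → config: θ0=90°, θ1=180°
2. rotate(0, -90) → config: θ0=0°, θ1=180°
3. rotate(0, -90) → config: θ0=270°, θ1=180°
no other 3-command option fits: unique.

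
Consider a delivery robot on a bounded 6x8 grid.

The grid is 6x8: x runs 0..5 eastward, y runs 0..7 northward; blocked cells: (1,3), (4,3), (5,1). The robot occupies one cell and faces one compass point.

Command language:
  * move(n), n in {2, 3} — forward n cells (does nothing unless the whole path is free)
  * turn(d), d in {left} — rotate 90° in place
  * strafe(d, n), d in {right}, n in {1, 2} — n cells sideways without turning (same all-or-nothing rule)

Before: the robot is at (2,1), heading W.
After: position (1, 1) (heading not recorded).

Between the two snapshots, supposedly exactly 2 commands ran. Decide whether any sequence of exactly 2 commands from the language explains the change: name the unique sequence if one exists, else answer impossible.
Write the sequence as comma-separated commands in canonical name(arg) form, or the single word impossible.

key: order matters: swapping turn(left) and strafe(right, 1) lands elsewhere
begin: at (2,1), heading W
1. turn(left) → at (2,1), heading S
2. strafe(right, 1) → at (1,1), heading S
no rival 2-sequence matches.

turn(left), strafe(right, 1)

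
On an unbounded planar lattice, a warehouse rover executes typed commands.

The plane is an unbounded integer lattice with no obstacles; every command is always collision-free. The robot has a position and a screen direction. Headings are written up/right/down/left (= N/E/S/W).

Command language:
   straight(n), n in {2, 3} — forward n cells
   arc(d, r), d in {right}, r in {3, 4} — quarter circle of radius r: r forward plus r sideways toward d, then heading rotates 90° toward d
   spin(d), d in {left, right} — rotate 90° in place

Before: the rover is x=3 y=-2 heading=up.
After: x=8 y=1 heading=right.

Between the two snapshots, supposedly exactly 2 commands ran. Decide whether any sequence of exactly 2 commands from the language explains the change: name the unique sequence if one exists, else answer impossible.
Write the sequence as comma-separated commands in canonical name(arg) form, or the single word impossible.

arc(right, 3), straight(2)

key: position moved to (8,1) AND the heading swung to E — translation plus rotation needed
begin: x=3 y=-2 heading=up
1. arc(right, 3) → x=6 y=1 heading=right
2. straight(2) → x=8 y=1 heading=right
all 36 alternatives checked — unique.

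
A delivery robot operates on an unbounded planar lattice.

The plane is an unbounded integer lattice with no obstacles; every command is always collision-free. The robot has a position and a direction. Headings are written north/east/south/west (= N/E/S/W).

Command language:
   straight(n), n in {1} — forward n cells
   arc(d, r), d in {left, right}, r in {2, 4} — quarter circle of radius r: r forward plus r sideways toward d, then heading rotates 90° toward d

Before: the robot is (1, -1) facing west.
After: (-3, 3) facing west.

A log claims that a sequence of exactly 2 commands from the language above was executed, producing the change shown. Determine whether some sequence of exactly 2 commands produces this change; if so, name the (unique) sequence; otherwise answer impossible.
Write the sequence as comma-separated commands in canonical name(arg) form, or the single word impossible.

key: order matters: swapping arc(right, 2) and arc(left, 2) lands elsewhere
from: (1, -1) facing west
1. arc(right, 2) → (-1, 1) facing north
2. arc(left, 2) → (-3, 3) facing west
uniquely the one of 25 2-step routes that fits.

arc(right, 2), arc(left, 2)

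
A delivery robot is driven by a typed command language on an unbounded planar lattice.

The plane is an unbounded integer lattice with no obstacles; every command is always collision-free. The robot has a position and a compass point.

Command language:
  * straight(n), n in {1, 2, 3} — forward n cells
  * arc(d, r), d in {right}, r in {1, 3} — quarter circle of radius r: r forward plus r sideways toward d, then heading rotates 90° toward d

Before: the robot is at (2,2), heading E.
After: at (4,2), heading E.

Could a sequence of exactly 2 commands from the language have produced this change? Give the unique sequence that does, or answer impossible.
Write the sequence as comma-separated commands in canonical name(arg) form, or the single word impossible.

key: heading stays E — no command in the sequence turns
start: at (2,2), heading E
step 1 (straight(1)): at (3,2), heading E
step 2 (straight(1)): at (4,2), heading E
no rival 2-sequence matches.

straight(1), straight(1)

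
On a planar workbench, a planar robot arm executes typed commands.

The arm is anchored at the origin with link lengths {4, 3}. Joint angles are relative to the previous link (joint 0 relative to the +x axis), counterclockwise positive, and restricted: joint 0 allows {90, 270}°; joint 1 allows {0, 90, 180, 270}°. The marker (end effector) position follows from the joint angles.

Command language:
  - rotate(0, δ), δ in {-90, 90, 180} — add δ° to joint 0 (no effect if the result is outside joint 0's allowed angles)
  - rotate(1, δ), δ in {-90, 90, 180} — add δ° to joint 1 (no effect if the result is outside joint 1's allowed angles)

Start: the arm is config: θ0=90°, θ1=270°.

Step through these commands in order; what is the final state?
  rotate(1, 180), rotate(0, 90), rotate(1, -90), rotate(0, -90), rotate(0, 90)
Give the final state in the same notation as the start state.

begin: config: θ0=90°, θ1=270°
step 1 (rotate(1, 180)): config: θ0=90°, θ1=90°
step 2 (rotate(0, 90)): config: θ0=90°, θ1=90°
step 3 (rotate(1, -90)): config: θ0=90°, θ1=0°
step 4 (rotate(0, -90)): config: θ0=90°, θ1=0°
step 5 (rotate(0, 90)): config: θ0=90°, θ1=0°

config: θ0=90°, θ1=0°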